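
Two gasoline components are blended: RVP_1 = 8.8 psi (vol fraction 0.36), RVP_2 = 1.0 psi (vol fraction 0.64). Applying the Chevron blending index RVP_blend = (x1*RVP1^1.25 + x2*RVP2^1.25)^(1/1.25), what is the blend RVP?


Chevron index: RVP_blend = (sum xi*RVPi^1.25)^(1/1.25)
RVP^1.25 terms: 0.36 * 8.8^1.25 + 0.64 * 1.0^1.25 = 6.0964
RVP_blend = 6.0964^(1/1.25) = 4.247

4.247 psi


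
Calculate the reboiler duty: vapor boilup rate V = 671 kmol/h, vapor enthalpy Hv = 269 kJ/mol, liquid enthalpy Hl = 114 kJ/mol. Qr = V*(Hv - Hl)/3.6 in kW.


Qr = 671 * (269 - 114) / 3.6 = 671 * 155 / 3.6 = 28890

28890 kW


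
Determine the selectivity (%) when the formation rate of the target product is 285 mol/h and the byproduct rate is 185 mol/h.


Selectivity = desired / (desired + undesired) * 100
Total products = 285 + 185 = 470 mol/h
S = 285 / 470 * 100
= 0.6064 * 100
= 60.64 %

60.64 %


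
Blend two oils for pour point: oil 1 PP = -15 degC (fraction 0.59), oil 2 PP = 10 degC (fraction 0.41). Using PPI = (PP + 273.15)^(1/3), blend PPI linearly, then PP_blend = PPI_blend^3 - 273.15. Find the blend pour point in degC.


PPI_1 = (-15 + 273.15)^(1/3) = 6.36733
PPI_2 = (10 + 273.15)^(1/3) = 6.566574
PPI_blend = 0.59 * 6.36733 + 0.41 * 6.566574 = 6.44902
PP_blend = 6.44902^3 - 273.15 = 268.2138 - 273.15 = -4.94

-4.94 degC


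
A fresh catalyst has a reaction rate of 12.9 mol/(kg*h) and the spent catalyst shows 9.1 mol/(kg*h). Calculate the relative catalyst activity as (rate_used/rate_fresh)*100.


Activity (%) = (rate_used / rate_fresh) * 100
rate_used = 9.1, rate_fresh = 12.9
= (9.1 / 12.9) * 100
= 0.7054 * 100 = 70.54

70.54 %


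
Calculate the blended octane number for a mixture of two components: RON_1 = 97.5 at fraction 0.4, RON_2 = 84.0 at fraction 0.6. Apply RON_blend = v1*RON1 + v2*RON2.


Linear blending: RON_blend = sum(vi * RONi)
Contribution 1: 0.4 * 97.5 = 39
Contribution 2: 0.6 * 84.0 = 50.4
RON_blend = 39 + 50.4 = 89.4

89.4


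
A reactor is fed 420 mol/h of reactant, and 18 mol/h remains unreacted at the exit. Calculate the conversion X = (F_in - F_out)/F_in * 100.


X = (F_in - F_out) / F_in * 100
Moles reacted = 420 - 18 = 402
X = 402 / 420 * 100
= 0.9571 * 100
= 95.71 %

95.71 %


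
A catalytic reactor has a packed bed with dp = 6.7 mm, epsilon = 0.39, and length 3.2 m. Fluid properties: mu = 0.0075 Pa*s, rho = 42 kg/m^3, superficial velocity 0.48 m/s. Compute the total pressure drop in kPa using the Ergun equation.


dp = 6.7 mm = 0.0067 m
Viscous term = 150*0.0075*0.48*(1-0.39)^2 / (0.0067^2*0.39^3) = 75458.8
Inertial term = 1.75*42*0.48^2*(1-0.39) / (0.0067*0.39^3) = 25991.5
dP/L = 75458.8 + 25991.5 = 101450 Pa/m
dP = 101450 * 3.2 / 1000 = 324.6 kPa

324.6 kPa


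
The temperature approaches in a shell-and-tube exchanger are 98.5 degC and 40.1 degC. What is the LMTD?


LMTD = (dT1 - dT2) / ln(dT1/dT2)
= (98.5 - 40.1) / ln(98.5 / 40.1) = 58.4 / 0.89868 = 64.98

64.98 degC


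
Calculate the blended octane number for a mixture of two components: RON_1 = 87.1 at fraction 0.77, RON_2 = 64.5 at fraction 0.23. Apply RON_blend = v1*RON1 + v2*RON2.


Linear blending: RON_blend = sum(vi * RONi)
Contribution 1: 0.77 * 87.1 = 67.067
Contribution 2: 0.23 * 64.5 = 14.835
RON_blend = 67.067 + 14.835 = 81.902

81.902


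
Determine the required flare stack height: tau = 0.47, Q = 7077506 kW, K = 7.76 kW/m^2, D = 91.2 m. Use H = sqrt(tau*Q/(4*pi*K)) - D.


tau*Q/(4*pi*K) = 0.47 * 7077506 / (4 * pi * 7.76) = 34111.9
sqrt(34111.9) = 184.694
H = 184.694 - 91.2 = 93.49

93.49 m


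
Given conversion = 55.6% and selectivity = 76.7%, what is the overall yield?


Overall yield = conversion (%) * selectivity (%) / 100
Conversion = 55.6%, Selectivity = 76.7%
Y = 55.6 * 76.7 / 100
= 42.6452 %

42.6452 %


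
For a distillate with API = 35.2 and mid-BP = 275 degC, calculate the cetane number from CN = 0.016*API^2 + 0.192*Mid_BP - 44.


CN = 0.016 * 35.2^2 + 0.192 * 275 - 44
CN = 19.82464 + 52.8 - 44 = 28.62464

28.62464


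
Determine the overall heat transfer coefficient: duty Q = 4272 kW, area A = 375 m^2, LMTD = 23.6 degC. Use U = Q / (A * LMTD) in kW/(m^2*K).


From Q = U*A*LMTD, U = Q / (A * LMTD)
U = 4272 / (375 * 23.6) = 4272 / 8850 = 0.4827

0.4827 kW/(m^2*K)


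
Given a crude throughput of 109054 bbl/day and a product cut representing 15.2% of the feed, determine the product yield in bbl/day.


Crude throughput = 109054 bbl/day
Fraction yield = 15.2%
yield = throughput * fraction / 100
yield = 109054 * 15.2 / 100 = 16576.208

16576.208 bbl/day


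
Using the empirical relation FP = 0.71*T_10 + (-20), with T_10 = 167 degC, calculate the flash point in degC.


FP = 0.71 * 167 + (-20) = 98.57

98.57 degC


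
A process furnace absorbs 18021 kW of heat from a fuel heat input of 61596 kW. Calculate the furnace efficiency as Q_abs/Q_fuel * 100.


Furnace efficiency = Q_absorbed / Q_fuel * 100
= 18021 / 61596 * 100 = 29.26

29.26 %


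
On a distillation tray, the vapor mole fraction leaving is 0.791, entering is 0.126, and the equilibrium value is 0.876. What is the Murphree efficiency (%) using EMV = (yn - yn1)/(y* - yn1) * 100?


Murphree vapor efficiency: EMV = (y_n - y_(n-1)) / (y*_n - y_(n-1)) * 100
EMV = (0.791 - 0.126) / (0.876 - 0.126) * 100 = 0.665 / 0.75 * 100 = 88.67

88.67 %


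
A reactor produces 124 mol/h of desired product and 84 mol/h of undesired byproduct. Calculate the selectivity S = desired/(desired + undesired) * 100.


Selectivity = desired / (desired + undesired) * 100
Total products = 124 + 84 = 208 mol/h
S = 124 / 208 * 100
= 0.5962 * 100
= 59.62 %

59.62 %


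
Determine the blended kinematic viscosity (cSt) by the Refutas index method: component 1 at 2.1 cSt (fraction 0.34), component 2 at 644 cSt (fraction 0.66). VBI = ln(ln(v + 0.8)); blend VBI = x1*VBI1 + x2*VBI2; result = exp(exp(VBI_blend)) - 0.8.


Refutas method: VBN_i = 14.534*ln(ln(visc_i + 0.8)) + 10.975, blended linearly by mass fraction; since VBN is linear in VBI_i = ln(ln(visc_i + 0.8)) and the fractions sum to 1, blend VBI directly: visc = exp(exp(VBI_blend)) - 0.8
VBI_1 = ln(ln(2.1 + 0.8)) = 0.0627032
VBI_2 = ln(ln(644 + 0.8)) = 1.86701
VBI_blend = 0.34 * 0.0627032 + 0.66 * 1.86701 = 1.25355
visc_blend = exp(exp(1.25355)) - 0.8 = 32.41

32.41 cSt


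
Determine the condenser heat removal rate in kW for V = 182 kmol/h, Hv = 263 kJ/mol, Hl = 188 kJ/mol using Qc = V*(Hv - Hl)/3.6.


Qc = 182 * (263 - 188) / 3.6 = 182 * 75 / 3.6 = 3792

3792 kW


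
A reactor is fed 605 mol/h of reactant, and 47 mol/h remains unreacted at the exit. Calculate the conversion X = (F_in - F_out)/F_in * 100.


X = (F_in - F_out) / F_in * 100
Moles reacted = 605 - 47 = 558
X = 558 / 605 * 100
= 0.9223 * 100
= 92.23 %

92.23 %


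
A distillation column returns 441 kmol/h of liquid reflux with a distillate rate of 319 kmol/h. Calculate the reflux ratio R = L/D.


Reflux ratio definition: R = L / D (liquid returned / distillate withdrawn)
L = 441 kmol/h, D = 319 kmol/h
R = 441 / 319 = 1.382

1.382


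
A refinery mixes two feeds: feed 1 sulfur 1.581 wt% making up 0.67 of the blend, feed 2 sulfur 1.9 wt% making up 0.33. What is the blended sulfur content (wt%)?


Linear sulfur blending: S_blend = x1*S1 + x2*S2
Contribution 1: 0.67 * 1.581 = 1.05927 wt%
Contribution 2: 0.33 * 1.9 = 0.627 wt%
S_blend = 1.05927 + 0.627 = 1.68627

1.68627 wt%


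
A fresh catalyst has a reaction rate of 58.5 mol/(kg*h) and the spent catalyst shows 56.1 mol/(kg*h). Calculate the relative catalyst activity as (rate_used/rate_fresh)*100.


Activity (%) = (rate_used / rate_fresh) * 100
rate_used = 56.1, rate_fresh = 58.5
= (56.1 / 58.5) * 100
= 0.9590 * 100 = 95.90

95.90 %


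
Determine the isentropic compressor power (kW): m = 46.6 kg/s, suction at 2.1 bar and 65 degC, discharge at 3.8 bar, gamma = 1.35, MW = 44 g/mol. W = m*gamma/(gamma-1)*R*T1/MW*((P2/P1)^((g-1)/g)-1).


Isentropic work: W = m*(gamma/(gamma-1))*(R*T1/MW)*((P2/P1)^((gamma-1)/gamma) - 1)
T1 = 65 + 273.15 = 338.15 K
Pressure ratio = 3.8 / 2.1 = 1.80952
Exponent = (1.35 - 1)/1.35 = 0.259259
(P2/P1)^exp - 1 = 1.80952^0.259259 - 1 = 0.166207
W = 46.6 * 1.35 / 0.35 * 8.314 * 338.15 / 44 * 0.166207 = 1909

1909 kW


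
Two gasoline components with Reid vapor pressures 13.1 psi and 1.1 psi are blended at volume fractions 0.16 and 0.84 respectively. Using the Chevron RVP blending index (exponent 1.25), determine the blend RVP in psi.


Chevron index: RVP_blend = (sum xi*RVPi^1.25)^(1/1.25)
RVP^1.25 terms: 0.16 * 13.1^1.25 + 0.84 * 1.1^1.25 = 4.93386
RVP_blend = 4.93386^(1/1.25) = 3.585

3.585 psi


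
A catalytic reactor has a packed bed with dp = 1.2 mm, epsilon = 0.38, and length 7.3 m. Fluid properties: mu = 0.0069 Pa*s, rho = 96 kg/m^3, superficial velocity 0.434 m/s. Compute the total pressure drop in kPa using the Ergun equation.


dp = 1.2 mm = 0.0012 m
Viscous term = 150*0.0069*0.434*(1-0.38)^2 / (0.0012^2*0.38^3) = 2185250
Inertial term = 1.75*96*0.434^2*(1-0.38) / (0.0012*0.38^3) = 297953
dP/L = 2185250 + 297953 = 2483200 Pa/m
dP = 2483200 * 7.3 / 1000 = 18130 kPa

18130 kPa


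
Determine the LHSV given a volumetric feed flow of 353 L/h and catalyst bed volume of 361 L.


LHSV = volumetric feed rate / catalyst volume
= 353 L/h / 361 L
= 0.9778 h^-1

0.9778 h^-1


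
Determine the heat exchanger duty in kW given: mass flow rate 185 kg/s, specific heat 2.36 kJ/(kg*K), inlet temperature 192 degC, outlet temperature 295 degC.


Q = m_dot * cp * delta_T
delta_T = 295 - 192 = 103 K
Q = 185 * 2.36 * 103
= 436.6 * 103
= 44969.8 kW

44969.8 kW


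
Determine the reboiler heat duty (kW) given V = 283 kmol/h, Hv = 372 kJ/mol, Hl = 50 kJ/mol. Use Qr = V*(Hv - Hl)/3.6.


Qr = 283 * (372 - 50) / 3.6 = 283 * 322 / 3.6 = 25310

25310 kW


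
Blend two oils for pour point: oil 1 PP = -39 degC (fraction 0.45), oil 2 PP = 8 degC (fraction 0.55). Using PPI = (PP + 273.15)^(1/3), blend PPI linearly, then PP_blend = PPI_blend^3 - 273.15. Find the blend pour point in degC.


PPI_1 = (-39 + 273.15)^(1/3) = 6.163557
PPI_2 = (8 + 273.15)^(1/3) = 6.551077
PPI_blend = 0.45 * 6.163557 + 0.55 * 6.551077 = 6.376693
PP_blend = 6.376693^3 - 273.15 = 259.2905 - 273.15 = -13.86

-13.86 degC


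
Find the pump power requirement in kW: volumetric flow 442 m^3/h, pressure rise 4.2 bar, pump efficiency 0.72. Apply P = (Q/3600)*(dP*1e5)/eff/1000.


Q = 442 / 3600 = 0.122778 m^3/s
P = 0.122778 * (4.2 * 1e5) / 0.72 / 1000 = 71.62

71.62 kW


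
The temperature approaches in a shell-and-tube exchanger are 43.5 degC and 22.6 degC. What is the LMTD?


LMTD = (dT1 - dT2) / ln(dT1/dT2)
= (43.5 - 22.6) / ln(43.5 / 22.6) = 20.9 / 0.654811 = 31.92

31.92 degC


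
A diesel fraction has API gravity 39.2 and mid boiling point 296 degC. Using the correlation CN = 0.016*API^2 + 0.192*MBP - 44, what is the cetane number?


CN = 0.016 * 39.2^2 + 0.192 * 296 - 44
CN = 24.58624 + 56.832 - 44 = 37.41824

37.41824


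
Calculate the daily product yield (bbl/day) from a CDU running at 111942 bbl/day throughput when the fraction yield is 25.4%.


Crude throughput = 111942 bbl/day
Fraction yield = 25.4%
yield = throughput * fraction / 100
yield = 111942 * 25.4 / 100 = 28433.268

28433.268 bbl/day


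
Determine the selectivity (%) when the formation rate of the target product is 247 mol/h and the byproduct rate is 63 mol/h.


Selectivity = desired / (desired + undesired) * 100
Total products = 247 + 63 = 310 mol/h
S = 247 / 310 * 100
= 0.7968 * 100
= 79.68 %

79.68 %


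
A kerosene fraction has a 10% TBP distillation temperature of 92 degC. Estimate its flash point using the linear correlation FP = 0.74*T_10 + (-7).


FP = 0.74 * 92 + (-7) = 61.08

61.08 degC


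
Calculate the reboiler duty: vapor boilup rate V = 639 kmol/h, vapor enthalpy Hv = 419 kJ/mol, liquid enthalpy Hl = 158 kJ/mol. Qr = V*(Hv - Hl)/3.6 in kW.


Qr = 639 * (419 - 158) / 3.6 = 639 * 261 / 3.6 = 46330

46330 kW


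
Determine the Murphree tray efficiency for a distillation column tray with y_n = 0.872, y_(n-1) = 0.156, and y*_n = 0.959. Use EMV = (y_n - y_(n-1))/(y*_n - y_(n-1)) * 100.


Murphree vapor efficiency: EMV = (y_n - y_(n-1)) / (y*_n - y_(n-1)) * 100
EMV = (0.872 - 0.156) / (0.959 - 0.156) * 100 = 0.716 / 0.803 * 100 = 89.17

89.17 %


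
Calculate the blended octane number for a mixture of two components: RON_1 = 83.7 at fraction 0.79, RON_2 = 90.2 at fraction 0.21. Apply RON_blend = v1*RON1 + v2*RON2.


Linear blending: RON_blend = sum(vi * RONi)
Contribution 1: 0.79 * 83.7 = 66.123
Contribution 2: 0.21 * 90.2 = 18.942
RON_blend = 66.123 + 18.942 = 85.065

85.065


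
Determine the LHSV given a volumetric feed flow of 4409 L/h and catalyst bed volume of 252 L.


LHSV = volumetric feed rate / catalyst volume
= 4409 L/h / 252 L
= 17.50 h^-1

17.50 h^-1


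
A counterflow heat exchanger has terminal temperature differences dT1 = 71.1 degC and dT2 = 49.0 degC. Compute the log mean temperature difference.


LMTD = (dT1 - dT2) / ln(dT1/dT2)
= (71.1 - 49.0) / ln(71.1 / 49.0) = 22.1 / 0.372267 = 59.37

59.37 degC


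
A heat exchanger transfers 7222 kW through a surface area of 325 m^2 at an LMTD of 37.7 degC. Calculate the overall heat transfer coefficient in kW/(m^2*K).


From Q = U*A*LMTD, U = Q / (A * LMTD)
U = 7222 / (325 * 37.7) = 7222 / 12252.5 = 0.5894

0.5894 kW/(m^2*K)


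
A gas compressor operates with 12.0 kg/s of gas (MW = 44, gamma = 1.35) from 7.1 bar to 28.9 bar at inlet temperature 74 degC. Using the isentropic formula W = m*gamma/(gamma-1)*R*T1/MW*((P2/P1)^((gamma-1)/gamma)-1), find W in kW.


Isentropic work: W = m*(gamma/(gamma-1))*(R*T1/MW)*((P2/P1)^((gamma-1)/gamma) - 1)
T1 = 74 + 273.15 = 347.15 K
Pressure ratio = 28.9 / 7.1 = 4.07042
Exponent = (1.35 - 1)/1.35 = 0.259259
(P2/P1)^exp - 1 = 4.07042^0.259259 - 1 = 0.438979
W = 12.0 * 1.35 / 0.35 * 8.314 * 347.15 / 44 * 0.438979 = 1333

1333 kW


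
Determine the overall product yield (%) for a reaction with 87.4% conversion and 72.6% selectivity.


Overall yield = conversion (%) * selectivity (%) / 100
Conversion = 87.4%, Selectivity = 72.6%
Y = 87.4 * 72.6 / 100
= 63.4524 %

63.4524 %


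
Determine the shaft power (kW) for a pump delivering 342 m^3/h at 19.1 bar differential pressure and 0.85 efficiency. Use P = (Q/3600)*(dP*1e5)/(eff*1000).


Q = 342 / 3600 = 0.095 m^3/s
P = 0.095 * (19.1 * 1e5) / 0.85 / 1000 = 213.5

213.5 kW


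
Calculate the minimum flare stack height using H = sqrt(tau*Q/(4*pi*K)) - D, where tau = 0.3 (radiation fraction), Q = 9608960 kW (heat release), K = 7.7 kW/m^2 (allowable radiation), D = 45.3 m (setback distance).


tau*Q/(4*pi*K) = 0.3 * 9608960 / (4 * pi * 7.7) = 29791.8
sqrt(29791.8) = 172.603
H = 172.603 - 45.3 = 127.3

127.3 m


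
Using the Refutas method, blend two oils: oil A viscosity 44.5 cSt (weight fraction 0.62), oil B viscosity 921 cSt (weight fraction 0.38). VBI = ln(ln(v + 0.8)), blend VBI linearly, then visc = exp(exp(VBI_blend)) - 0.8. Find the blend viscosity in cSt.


Refutas method: VBN_i = 14.534*ln(ln(visc_i + 0.8)) + 10.975, blended linearly by mass fraction; since VBN is linear in VBI_i = ln(ln(visc_i + 0.8)) and the fractions sum to 1, blend VBI directly: visc = exp(exp(VBI_blend)) - 0.8
VBI_1 = ln(ln(44.5 + 0.8)) = 1.3385
VBI_2 = ln(ln(921 + 0.8)) = 1.92079
VBI_blend = 0.62 * 1.3385 + 0.38 * 1.92079 = 1.55977
visc_blend = exp(exp(1.55977)) - 0.8 = 115.7

115.7 cSt


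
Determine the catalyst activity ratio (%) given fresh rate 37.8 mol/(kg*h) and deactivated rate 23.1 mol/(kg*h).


Activity (%) = (rate_used / rate_fresh) * 100
rate_used = 23.1, rate_fresh = 37.8
= (23.1 / 37.8) * 100
= 0.6111 * 100 = 61.11

61.11 %


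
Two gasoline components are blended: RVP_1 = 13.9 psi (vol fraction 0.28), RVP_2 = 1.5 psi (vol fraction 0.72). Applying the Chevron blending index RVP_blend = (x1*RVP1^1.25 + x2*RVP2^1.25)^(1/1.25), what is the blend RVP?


Chevron index: RVP_blend = (sum xi*RVPi^1.25)^(1/1.25)
RVP^1.25 terms: 0.28 * 13.9^1.25 + 0.72 * 1.5^1.25 = 8.71017
RVP_blend = 8.71017^(1/1.25) = 5.650

5.650 psi


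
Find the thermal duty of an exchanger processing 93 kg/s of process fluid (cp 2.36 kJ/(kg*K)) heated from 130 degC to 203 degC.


Q = m_dot * cp * delta_T
delta_T = 203 - 130 = 73 K
Q = 93 * 2.36 * 73
= 219.48 * 73
= 16022.04 kW

16022.04 kW


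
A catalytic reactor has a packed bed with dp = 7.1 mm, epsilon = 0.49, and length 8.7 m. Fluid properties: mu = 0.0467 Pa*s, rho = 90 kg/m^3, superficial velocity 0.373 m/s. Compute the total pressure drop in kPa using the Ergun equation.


dp = 7.1 mm = 0.0071 m
Viscous term = 150*0.0467*0.373*(1-0.49)^2 / (0.0071^2*0.49^3) = 114591
Inertial term = 1.75*90*0.373^2*(1-0.49) / (0.0071*0.49^3) = 13378.9
dP/L = 114591 + 13378.9 = 127970 Pa/m
dP = 127970 * 8.7 / 1000 = 1113 kPa

1113 kPa


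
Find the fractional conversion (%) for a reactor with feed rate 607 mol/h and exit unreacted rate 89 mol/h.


X = (F_in - F_out) / F_in * 100
Moles reacted = 607 - 89 = 518
X = 518 / 607 * 100
= 0.8534 * 100
= 85.34 %

85.34 %


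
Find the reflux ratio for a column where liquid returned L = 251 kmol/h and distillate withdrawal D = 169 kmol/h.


Reflux ratio definition: R = L / D (liquid returned / distillate withdrawn)
L = 251 kmol/h, D = 169 kmol/h
R = 251 / 169 = 1.485

1.485


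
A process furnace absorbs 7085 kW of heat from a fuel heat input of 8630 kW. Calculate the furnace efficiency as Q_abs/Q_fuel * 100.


Furnace efficiency = Q_absorbed / Q_fuel * 100
= 7085 / 8630 * 100 = 82.10

82.10 %


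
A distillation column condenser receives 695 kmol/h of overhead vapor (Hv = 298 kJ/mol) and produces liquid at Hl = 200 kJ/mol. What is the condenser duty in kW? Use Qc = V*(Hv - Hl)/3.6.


Qc = 695 * (298 - 200) / 3.6 = 695 * 98 / 3.6 = 18920

18920 kW


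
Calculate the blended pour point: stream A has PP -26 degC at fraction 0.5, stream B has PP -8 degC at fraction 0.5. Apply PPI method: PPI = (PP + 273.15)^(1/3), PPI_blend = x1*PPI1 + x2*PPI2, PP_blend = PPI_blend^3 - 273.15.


PPI_1 = (-26 + 273.15)^(1/3) = 6.275575
PPI_2 = (-8 + 273.15)^(1/3) = 6.42437
PPI_blend = 0.5 * 6.275575 + 0.5 * 6.42437 = 6.349972
PP_blend = 6.349972^3 - 273.15 = 256.0445 - 273.15 = -17.11

-17.11 degC


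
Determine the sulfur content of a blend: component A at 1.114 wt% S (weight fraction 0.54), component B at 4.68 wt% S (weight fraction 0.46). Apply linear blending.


Linear sulfur blending: S_blend = x1*S1 + x2*S2
Contribution 1: 0.54 * 1.114 = 0.60156 wt%
Contribution 2: 0.46 * 4.68 = 2.1528 wt%
S_blend = 0.60156 + 2.1528 = 2.75436

2.75436 wt%


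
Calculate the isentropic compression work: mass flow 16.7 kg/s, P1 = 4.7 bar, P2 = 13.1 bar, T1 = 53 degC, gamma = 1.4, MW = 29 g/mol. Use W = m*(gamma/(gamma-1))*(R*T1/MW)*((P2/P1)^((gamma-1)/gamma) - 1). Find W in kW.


Isentropic work: W = m*(gamma/(gamma-1))*(R*T1/MW)*((P2/P1)^((gamma-1)/gamma) - 1)
T1 = 53 + 273.15 = 326.15 K
Pressure ratio = 13.1 / 4.7 = 2.78723
Exponent = (1.4 - 1)/1.4 = 0.285714
(P2/P1)^exp - 1 = 2.78723^0.285714 - 1 = 0.340269
W = 16.7 * 1.4 / 0.4 * 8.314 * 326.15 / 29 * 0.340269 = 1860

1860 kW


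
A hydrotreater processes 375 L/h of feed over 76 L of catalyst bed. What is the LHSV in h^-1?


LHSV = volumetric feed rate / catalyst volume
= 375 L/h / 76 L
= 4.934 h^-1

4.934 h^-1


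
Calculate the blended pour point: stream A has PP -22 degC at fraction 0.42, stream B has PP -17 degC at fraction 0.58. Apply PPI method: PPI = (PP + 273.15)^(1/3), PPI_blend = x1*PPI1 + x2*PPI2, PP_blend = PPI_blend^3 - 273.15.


PPI_1 = (-22 + 273.15)^(1/3) = 6.30925
PPI_2 = (-17 + 273.15)^(1/3) = 6.350844
PPI_blend = 0.42 * 6.30925 + 0.58 * 6.350844 = 6.333375
PP_blend = 6.333375^3 - 273.15 = 254.0421 - 273.15 = -19.11

-19.11 degC


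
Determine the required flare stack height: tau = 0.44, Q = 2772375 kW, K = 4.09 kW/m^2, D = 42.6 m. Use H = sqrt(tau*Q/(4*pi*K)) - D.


tau*Q/(4*pi*K) = 0.44 * 2772375 / (4 * pi * 4.09) = 23734
sqrt(23734) = 154.058
H = 154.058 - 42.6 = 111.5

111.5 m


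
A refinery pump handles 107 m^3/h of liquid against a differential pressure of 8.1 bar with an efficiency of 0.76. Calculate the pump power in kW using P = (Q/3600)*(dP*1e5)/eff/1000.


Q = 107 / 3600 = 0.0297222 m^3/s
P = 0.0297222 * (8.1 * 1e5) / 0.76 / 1000 = 31.68

31.68 kW


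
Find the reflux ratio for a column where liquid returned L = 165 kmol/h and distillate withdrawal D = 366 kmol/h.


Reflux ratio definition: R = L / D (liquid returned / distillate withdrawn)
L = 165 kmol/h, D = 366 kmol/h
R = 165 / 366 = 0.4508

0.4508


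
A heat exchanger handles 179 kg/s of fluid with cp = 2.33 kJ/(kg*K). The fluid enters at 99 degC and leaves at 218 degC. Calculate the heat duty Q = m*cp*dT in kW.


Q = m_dot * cp * delta_T
delta_T = 218 - 99 = 119 K
Q = 179 * 2.33 * 119
= 417.07 * 119
= 49631.33 kW

49631.33 kW


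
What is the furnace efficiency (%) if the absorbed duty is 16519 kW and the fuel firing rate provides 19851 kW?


Furnace efficiency = Q_absorbed / Q_fuel * 100
= 16519 / 19851 * 100 = 83.21

83.21 %


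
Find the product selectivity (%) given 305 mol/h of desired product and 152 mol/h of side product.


Selectivity = desired / (desired + undesired) * 100
Total products = 305 + 152 = 457 mol/h
S = 305 / 457 * 100
= 0.6674 * 100
= 66.74 %

66.74 %


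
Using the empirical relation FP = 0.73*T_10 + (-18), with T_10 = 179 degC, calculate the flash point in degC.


FP = 0.73 * 179 + (-18) = 112.67

112.67 degC


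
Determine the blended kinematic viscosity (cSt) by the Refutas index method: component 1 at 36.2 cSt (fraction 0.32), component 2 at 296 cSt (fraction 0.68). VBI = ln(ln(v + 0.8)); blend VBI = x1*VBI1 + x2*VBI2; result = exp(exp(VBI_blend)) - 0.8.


Refutas method: VBN_i = 14.534*ln(ln(visc_i + 0.8)) + 10.975, blended linearly by mass fraction; since VBN is linear in VBI_i = ln(ln(visc_i + 0.8)) and the fractions sum to 1, blend VBI directly: visc = exp(exp(VBI_blend)) - 0.8
VBI_1 = ln(ln(36.2 + 0.8)) = 1.28396
VBI_2 = ln(ln(296 + 0.8)) = 1.73925
VBI_blend = 0.32 * 1.28396 + 0.68 * 1.73925 = 1.59356
visc_blend = exp(exp(1.59356)) - 0.8 = 136.4

136.4 cSt


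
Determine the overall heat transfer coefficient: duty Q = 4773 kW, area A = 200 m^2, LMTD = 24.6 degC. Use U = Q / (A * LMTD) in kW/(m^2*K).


From Q = U*A*LMTD, U = Q / (A * LMTD)
U = 4773 / (200 * 24.6) = 4773 / 4920 = 0.9701

0.9701 kW/(m^2*K)


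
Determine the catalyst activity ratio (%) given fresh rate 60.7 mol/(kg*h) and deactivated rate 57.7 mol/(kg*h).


Activity (%) = (rate_used / rate_fresh) * 100
rate_used = 57.7, rate_fresh = 60.7
= (57.7 / 60.7) * 100
= 0.9506 * 100 = 95.06

95.06 %


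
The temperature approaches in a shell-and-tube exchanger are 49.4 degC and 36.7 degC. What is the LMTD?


LMTD = (dT1 - dT2) / ln(dT1/dT2)
= (49.4 - 36.7) / ln(49.4 / 36.7) = 12.7 / 0.297174 = 42.74

42.74 degC


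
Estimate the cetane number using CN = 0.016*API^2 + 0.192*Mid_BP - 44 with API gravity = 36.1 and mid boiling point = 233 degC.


CN = 0.016 * 36.1^2 + 0.192 * 233 - 44
CN = 20.85136 + 44.736 - 44 = 21.58736

21.58736


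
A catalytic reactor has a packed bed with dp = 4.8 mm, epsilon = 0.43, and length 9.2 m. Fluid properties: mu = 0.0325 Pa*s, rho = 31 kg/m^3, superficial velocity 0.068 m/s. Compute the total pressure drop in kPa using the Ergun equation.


dp = 4.8 mm = 0.0048 m
Viscous term = 150*0.0325*0.068*(1-0.43)^2 / (0.0048^2*0.43^3) = 58795.7
Inertial term = 1.75*31*0.068^2*(1-0.43) / (0.0048*0.43^3) = 374.667
dP/L = 58795.7 + 374.667 = 59170.4 Pa/m
dP = 59170.4 * 9.2 / 1000 = 544.4 kPa

544.4 kPa


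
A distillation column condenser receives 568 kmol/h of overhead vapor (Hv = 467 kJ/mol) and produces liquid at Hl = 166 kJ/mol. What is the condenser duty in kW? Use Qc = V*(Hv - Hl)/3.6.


Qc = 568 * (467 - 166) / 3.6 = 568 * 301 / 3.6 = 47490

47490 kW


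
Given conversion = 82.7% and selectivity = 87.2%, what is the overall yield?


Overall yield = conversion (%) * selectivity (%) / 100
Conversion = 82.7%, Selectivity = 87.2%
Y = 82.7 * 87.2 / 100
= 72.1144 %

72.1144 %


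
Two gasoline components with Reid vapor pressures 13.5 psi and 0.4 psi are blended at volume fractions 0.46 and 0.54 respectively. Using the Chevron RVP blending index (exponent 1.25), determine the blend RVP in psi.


Chevron index: RVP_blend = (sum xi*RVPi^1.25)^(1/1.25)
RVP^1.25 terms: 0.46 * 13.5^1.25 + 0.54 * 0.4^1.25 = 12.0753
RVP_blend = 12.0753^(1/1.25) = 7.337

7.337 psi


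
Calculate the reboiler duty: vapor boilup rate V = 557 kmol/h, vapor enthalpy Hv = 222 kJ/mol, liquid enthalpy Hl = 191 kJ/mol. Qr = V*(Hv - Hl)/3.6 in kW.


Qr = 557 * (222 - 191) / 3.6 = 557 * 31 / 3.6 = 4796

4796 kW


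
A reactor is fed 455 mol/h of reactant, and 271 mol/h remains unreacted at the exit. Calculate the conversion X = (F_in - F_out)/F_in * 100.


X = (F_in - F_out) / F_in * 100
Moles reacted = 455 - 271 = 184
X = 184 / 455 * 100
= 0.4044 * 100
= 40.44 %

40.44 %


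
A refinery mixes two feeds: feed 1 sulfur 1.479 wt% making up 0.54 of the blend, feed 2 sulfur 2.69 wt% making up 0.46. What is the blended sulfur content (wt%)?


Linear sulfur blending: S_blend = x1*S1 + x2*S2
Contribution 1: 0.54 * 1.479 = 0.79866 wt%
Contribution 2: 0.46 * 2.69 = 1.2374 wt%
S_blend = 0.79866 + 1.2374 = 2.03606

2.03606 wt%


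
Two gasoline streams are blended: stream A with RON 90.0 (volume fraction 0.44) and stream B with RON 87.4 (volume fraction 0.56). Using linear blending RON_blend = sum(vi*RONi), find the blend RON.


Linear blending: RON_blend = sum(vi * RONi)
Contribution 1: 0.44 * 90.0 = 39.6
Contribution 2: 0.56 * 87.4 = 48.944
RON_blend = 39.6 + 48.944 = 88.544

88.544


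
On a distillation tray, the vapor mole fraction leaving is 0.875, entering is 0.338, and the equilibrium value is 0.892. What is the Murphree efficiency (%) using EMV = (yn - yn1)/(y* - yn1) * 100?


Murphree vapor efficiency: EMV = (y_n - y_(n-1)) / (y*_n - y_(n-1)) * 100
EMV = (0.875 - 0.338) / (0.892 - 0.338) * 100 = 0.537 / 0.554 * 100 = 96.93

96.93 %


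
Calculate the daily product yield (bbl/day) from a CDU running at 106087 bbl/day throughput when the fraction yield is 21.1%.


Crude throughput = 106087 bbl/day
Fraction yield = 21.1%
yield = throughput * fraction / 100
yield = 106087 * 21.1 / 100 = 22384.357

22384.357 bbl/day


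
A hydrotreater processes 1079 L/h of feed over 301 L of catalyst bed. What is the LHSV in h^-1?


LHSV = volumetric feed rate / catalyst volume
= 1079 L/h / 301 L
= 3.585 h^-1

3.585 h^-1


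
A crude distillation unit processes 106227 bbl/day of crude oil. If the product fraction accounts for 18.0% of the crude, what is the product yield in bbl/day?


Crude throughput = 106227 bbl/day
Fraction yield = 18.0%
yield = throughput * fraction / 100
yield = 106227 * 18.0 / 100 = 19120.86

19120.86 bbl/day


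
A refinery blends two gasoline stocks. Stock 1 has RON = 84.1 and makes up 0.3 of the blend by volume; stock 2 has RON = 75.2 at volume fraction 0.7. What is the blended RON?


Linear blending: RON_blend = sum(vi * RONi)
Contribution 1: 0.3 * 84.1 = 25.23
Contribution 2: 0.7 * 75.2 = 52.64
RON_blend = 25.23 + 52.64 = 77.87

77.87


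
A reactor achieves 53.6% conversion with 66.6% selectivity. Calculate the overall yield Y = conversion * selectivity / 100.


Overall yield = conversion (%) * selectivity (%) / 100
Conversion = 53.6%, Selectivity = 66.6%
Y = 53.6 * 66.6 / 100
= 35.6976 %

35.6976 %


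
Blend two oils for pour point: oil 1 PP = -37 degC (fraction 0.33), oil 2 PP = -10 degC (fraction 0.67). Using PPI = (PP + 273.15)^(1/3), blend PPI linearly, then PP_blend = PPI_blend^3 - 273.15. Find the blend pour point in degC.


PPI_1 = (-37 + 273.15)^(1/3) = 6.181056
PPI_2 = (-10 + 273.15)^(1/3) = 6.408176
PPI_blend = 0.33 * 6.181056 + 0.67 * 6.408176 = 6.333226
PP_blend = 6.333226^3 - 273.15 = 254.0241 - 273.15 = -19.13

-19.13 degC


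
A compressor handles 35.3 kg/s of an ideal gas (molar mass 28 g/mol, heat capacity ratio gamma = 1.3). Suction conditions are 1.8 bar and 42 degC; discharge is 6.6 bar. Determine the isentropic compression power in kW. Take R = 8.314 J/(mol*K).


Isentropic work: W = m*(gamma/(gamma-1))*(R*T1/MW)*((P2/P1)^((gamma-1)/gamma) - 1)
T1 = 42 + 273.15 = 315.15 K
Pressure ratio = 6.6 / 1.8 = 3.66667
Exponent = (1.3 - 1)/1.3 = 0.230769
(P2/P1)^exp - 1 = 3.66667^0.230769 - 1 = 0.349635
W = 35.3 * 1.3 / 0.3 * 8.314 * 315.15 / 28 * 0.349635 = 5005

5005 kW


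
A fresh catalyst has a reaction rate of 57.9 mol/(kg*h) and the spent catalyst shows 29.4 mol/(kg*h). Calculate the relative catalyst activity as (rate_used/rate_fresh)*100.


Activity (%) = (rate_used / rate_fresh) * 100
rate_used = 29.4, rate_fresh = 57.9
= (29.4 / 57.9) * 100
= 0.5078 * 100 = 50.78

50.78 %


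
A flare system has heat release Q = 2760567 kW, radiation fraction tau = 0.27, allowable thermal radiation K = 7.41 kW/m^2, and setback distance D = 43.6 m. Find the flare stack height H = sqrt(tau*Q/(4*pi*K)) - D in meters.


tau*Q/(4*pi*K) = 0.27 * 2760567 / (4 * pi * 7.41) = 8004.5
sqrt(8004.5) = 89.4679
H = 89.4679 - 43.6 = 45.87

45.87 m


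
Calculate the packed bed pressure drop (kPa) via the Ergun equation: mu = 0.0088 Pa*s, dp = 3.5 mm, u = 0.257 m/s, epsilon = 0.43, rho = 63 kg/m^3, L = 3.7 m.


dp = 3.5 mm = 0.0035 m
Viscous term = 150*0.0088*0.257*(1-0.43)^2 / (0.0035^2*0.43^3) = 113166
Inertial term = 1.75*63*0.257^2*(1-0.43) / (0.0035*0.43^3) = 14915.8
dP/L = 113166 + 14915.8 = 128082 Pa/m
dP = 128082 * 3.7 / 1000 = 473.9 kPa

473.9 kPa


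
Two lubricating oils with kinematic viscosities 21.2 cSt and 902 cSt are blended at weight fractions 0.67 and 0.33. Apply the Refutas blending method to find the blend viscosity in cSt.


Refutas method: VBN_i = 14.534*ln(ln(visc_i + 0.8)) + 10.975, blended linearly by mass fraction; since VBN is linear in VBI_i = ln(ln(visc_i + 0.8)) and the fractions sum to 1, blend VBI directly: visc = exp(exp(VBI_blend)) - 0.8
VBI_1 = ln(ln(21.2 + 0.8)) = 1.12851
VBI_2 = ln(ln(902 + 0.8)) = 1.91773
VBI_blend = 0.67 * 1.12851 + 0.33 * 1.91773 = 1.38895
visc_blend = exp(exp(1.38895)) - 0.8 = 54.38

54.38 cSt


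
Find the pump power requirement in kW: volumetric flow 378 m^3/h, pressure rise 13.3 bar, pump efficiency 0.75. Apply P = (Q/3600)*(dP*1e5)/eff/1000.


Q = 378 / 3600 = 0.105 m^3/s
P = 0.105 * (13.3 * 1e5) / 0.75 / 1000 = 186.2

186.2 kW


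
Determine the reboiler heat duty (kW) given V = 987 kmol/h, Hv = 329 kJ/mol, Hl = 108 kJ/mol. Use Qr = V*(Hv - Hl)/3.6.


Qr = 987 * (329 - 108) / 3.6 = 987 * 221 / 3.6 = 60590

60590 kW


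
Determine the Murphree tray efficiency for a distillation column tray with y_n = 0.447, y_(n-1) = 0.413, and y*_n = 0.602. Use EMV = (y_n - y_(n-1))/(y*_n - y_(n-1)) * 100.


Murphree vapor efficiency: EMV = (y_n - y_(n-1)) / (y*_n - y_(n-1)) * 100
EMV = (0.447 - 0.413) / (0.602 - 0.413) * 100 = 0.034 / 0.189 * 100 = 17.99

17.99 %


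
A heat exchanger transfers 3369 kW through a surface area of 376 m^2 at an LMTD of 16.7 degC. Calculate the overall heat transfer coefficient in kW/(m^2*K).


From Q = U*A*LMTD, U = Q / (A * LMTD)
U = 3369 / (376 * 16.7) = 3369 / 6279.2 = 0.5365

0.5365 kW/(m^2*K)


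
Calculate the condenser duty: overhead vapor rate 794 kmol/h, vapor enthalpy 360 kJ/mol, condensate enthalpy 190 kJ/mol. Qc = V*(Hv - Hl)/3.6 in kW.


Qc = 794 * (360 - 190) / 3.6 = 794 * 170 / 3.6 = 37490

37490 kW


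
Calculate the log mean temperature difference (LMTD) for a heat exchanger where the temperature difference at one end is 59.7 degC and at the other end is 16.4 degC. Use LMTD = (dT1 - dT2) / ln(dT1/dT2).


LMTD = (dT1 - dT2) / ln(dT1/dT2)
= (59.7 - 16.4) / ln(59.7 / 16.4) = 43.3 / 1.29205 = 33.51

33.51 degC


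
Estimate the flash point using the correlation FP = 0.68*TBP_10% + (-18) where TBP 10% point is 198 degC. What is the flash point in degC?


FP = 0.68 * 198 + (-18) = 116.64

116.64 degC


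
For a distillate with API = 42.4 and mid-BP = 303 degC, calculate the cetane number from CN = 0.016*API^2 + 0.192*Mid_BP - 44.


CN = 0.016 * 42.4^2 + 0.192 * 303 - 44
CN = 28.76416 + 58.176 - 44 = 42.94016

42.94016


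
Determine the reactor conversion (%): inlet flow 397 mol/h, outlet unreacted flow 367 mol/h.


X = (F_in - F_out) / F_in * 100
Moles reacted = 397 - 367 = 30
X = 30 / 397 * 100
= 0.07557 * 100
= 7.557 %

7.557 %


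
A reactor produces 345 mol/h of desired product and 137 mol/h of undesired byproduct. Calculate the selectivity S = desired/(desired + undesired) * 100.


Selectivity = desired / (desired + undesired) * 100
Total products = 345 + 137 = 482 mol/h
S = 345 / 482 * 100
= 0.7158 * 100
= 71.58 %

71.58 %


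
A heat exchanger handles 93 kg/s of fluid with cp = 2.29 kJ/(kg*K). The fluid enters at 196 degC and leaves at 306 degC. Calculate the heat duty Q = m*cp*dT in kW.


Q = m_dot * cp * delta_T
delta_T = 306 - 196 = 110 K
Q = 93 * 2.29 * 110
= 212.97 * 110
= 23426.7 kW

23426.7 kW


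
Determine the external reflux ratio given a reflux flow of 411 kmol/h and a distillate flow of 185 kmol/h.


Reflux ratio definition: R = L / D (liquid returned / distillate withdrawn)
L = 411 kmol/h, D = 185 kmol/h
R = 411 / 185 = 2.222

2.222


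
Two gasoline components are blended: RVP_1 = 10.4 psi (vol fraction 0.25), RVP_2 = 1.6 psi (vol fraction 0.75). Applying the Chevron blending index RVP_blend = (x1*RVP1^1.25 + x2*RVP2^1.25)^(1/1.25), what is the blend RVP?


Chevron index: RVP_blend = (sum xi*RVPi^1.25)^(1/1.25)
RVP^1.25 terms: 0.25 * 10.4^1.25 + 0.75 * 1.6^1.25 = 6.0187
RVP_blend = 6.0187^(1/1.25) = 4.203

4.203 psi


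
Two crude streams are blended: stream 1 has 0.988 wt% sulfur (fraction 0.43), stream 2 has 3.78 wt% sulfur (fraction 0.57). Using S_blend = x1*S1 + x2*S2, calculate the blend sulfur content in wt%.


Linear sulfur blending: S_blend = x1*S1 + x2*S2
Contribution 1: 0.43 * 0.988 = 0.42484 wt%
Contribution 2: 0.57 * 3.78 = 2.1546 wt%
S_blend = 0.42484 + 2.1546 = 2.57944

2.57944 wt%


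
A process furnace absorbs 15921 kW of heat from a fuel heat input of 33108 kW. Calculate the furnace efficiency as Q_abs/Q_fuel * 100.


Furnace efficiency = Q_absorbed / Q_fuel * 100
= 15921 / 33108 * 100 = 48.09

48.09 %


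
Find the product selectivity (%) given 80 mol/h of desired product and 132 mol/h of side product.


Selectivity = desired / (desired + undesired) * 100
Total products = 80 + 132 = 212 mol/h
S = 80 / 212 * 100
= 0.3774 * 100
= 37.74 %

37.74 %


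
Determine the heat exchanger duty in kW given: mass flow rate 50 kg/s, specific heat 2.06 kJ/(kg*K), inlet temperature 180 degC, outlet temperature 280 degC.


Q = m_dot * cp * delta_T
delta_T = 280 - 180 = 100 K
Q = 50 * 2.06 * 100
= 103 * 100
= 10300 kW

10300 kW


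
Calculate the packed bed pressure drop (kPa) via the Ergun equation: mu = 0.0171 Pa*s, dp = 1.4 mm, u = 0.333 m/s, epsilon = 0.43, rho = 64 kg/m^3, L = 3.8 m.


dp = 1.4 mm = 0.0014 m
Viscous term = 150*0.0171*0.333*(1-0.43)^2 / (0.0014^2*0.43^3) = 1780820
Inertial term = 1.75*64*0.333^2*(1-0.43) / (0.0014*0.43^3) = 63598.7
dP/L = 1780820 + 63598.7 = 1844420 Pa/m
dP = 1844420 * 3.8 / 1000 = 7009 kPa

7009 kPa


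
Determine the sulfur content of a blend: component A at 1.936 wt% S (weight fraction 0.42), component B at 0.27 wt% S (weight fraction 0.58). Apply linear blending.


Linear sulfur blending: S_blend = x1*S1 + x2*S2
Contribution 1: 0.42 * 1.936 = 0.81312 wt%
Contribution 2: 0.58 * 0.27 = 0.1566 wt%
S_blend = 0.81312 + 0.1566 = 0.96972

0.96972 wt%


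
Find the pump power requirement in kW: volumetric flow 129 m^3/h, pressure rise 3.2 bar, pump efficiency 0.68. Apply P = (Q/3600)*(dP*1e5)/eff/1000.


Q = 129 / 3600 = 0.0358333 m^3/s
P = 0.0358333 * (3.2 * 1e5) / 0.68 / 1000 = 16.86

16.86 kW


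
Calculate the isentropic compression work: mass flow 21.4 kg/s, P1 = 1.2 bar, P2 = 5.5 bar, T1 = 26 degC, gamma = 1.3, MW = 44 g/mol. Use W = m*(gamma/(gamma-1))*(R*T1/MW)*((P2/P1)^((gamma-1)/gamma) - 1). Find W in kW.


Isentropic work: W = m*(gamma/(gamma-1))*(R*T1/MW)*((P2/P1)^((gamma-1)/gamma) - 1)
T1 = 26 + 273.15 = 299.15 K
Pressure ratio = 5.5 / 1.2 = 4.58333
Exponent = (1.3 - 1)/1.3 = 0.230769
(P2/P1)^exp - 1 = 4.58333^0.230769 - 1 = 0.420954
W = 21.4 * 1.3 / 0.3 * 8.314 * 299.15 / 44 * 0.420954 = 2207

2207 kW


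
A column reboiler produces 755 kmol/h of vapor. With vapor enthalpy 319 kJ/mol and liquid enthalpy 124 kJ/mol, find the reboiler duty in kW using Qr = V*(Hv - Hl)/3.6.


Qr = 755 * (319 - 124) / 3.6 = 755 * 195 / 3.6 = 40900

40900 kW


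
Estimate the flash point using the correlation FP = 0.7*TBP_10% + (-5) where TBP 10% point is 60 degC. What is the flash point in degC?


FP = 0.7 * 60 + (-5) = 37

37 degC


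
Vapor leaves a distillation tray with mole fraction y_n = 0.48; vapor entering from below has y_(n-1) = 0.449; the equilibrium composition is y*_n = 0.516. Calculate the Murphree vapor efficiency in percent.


Murphree vapor efficiency: EMV = (y_n - y_(n-1)) / (y*_n - y_(n-1)) * 100
EMV = (0.48 - 0.449) / (0.516 - 0.449) * 100 = 0.031 / 0.067 * 100 = 46.27

46.27 %


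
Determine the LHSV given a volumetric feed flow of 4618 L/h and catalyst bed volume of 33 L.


LHSV = volumetric feed rate / catalyst volume
= 4618 L/h / 33 L
= 139.9 h^-1

139.9 h^-1


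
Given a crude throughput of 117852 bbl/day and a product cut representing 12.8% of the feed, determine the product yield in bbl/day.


Crude throughput = 117852 bbl/day
Fraction yield = 12.8%
yield = throughput * fraction / 100
yield = 117852 * 12.8 / 100 = 15085.056

15085.056 bbl/day


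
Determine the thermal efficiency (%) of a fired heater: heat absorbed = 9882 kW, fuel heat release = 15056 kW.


Furnace efficiency = Q_absorbed / Q_fuel * 100
= 9882 / 15056 * 100 = 65.63

65.63 %


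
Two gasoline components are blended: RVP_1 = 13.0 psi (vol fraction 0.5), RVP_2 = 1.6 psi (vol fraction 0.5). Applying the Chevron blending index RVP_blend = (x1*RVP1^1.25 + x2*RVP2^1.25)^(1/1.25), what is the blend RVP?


Chevron index: RVP_blend = (sum xi*RVPi^1.25)^(1/1.25)
RVP^1.25 terms: 0.5 * 13.0^1.25 + 0.5 * 1.6^1.25 = 13.2421
RVP_blend = 13.2421^(1/1.25) = 7.899

7.899 psi


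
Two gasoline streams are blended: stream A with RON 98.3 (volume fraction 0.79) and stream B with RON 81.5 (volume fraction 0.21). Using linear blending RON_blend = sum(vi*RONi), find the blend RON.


Linear blending: RON_blend = sum(vi * RONi)
Contribution 1: 0.79 * 98.3 = 77.657
Contribution 2: 0.21 * 81.5 = 17.115
RON_blend = 77.657 + 17.115 = 94.772

94.772


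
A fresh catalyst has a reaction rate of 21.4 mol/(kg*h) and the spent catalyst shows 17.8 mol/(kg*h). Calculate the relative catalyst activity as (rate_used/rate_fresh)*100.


Activity (%) = (rate_used / rate_fresh) * 100
rate_used = 17.8, rate_fresh = 21.4
= (17.8 / 21.4) * 100
= 0.8318 * 100 = 83.18

83.18 %


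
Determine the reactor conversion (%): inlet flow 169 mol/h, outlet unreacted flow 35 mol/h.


X = (F_in - F_out) / F_in * 100
Moles reacted = 169 - 35 = 134
X = 134 / 169 * 100
= 0.7929 * 100
= 79.29 %

79.29 %


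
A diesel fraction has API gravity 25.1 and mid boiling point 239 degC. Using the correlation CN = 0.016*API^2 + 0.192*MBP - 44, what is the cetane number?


CN = 0.016 * 25.1^2 + 0.192 * 239 - 44
CN = 10.08016 + 45.888 - 44 = 11.96816

11.96816


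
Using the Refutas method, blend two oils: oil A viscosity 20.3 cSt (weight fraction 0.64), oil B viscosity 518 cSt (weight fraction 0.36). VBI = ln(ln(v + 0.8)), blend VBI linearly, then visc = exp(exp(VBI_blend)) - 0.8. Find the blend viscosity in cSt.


Refutas method: VBN_i = 14.534*ln(ln(visc_i + 0.8)) + 10.975, blended linearly by mass fraction; since VBN is linear in VBI_i = ln(ln(visc_i + 0.8)) and the fractions sum to 1, blend VBI directly: visc = exp(exp(VBI_blend)) - 0.8
VBI_1 = ln(ln(20.3 + 0.8)) = 1.1149
VBI_2 = ln(ln(518 + 0.8)) = 1.83282
VBI_blend = 0.64 * 1.1149 + 0.36 * 1.83282 = 1.37335
visc_blend = exp(exp(1.37335)) - 0.8 = 51.06

51.06 cSt
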